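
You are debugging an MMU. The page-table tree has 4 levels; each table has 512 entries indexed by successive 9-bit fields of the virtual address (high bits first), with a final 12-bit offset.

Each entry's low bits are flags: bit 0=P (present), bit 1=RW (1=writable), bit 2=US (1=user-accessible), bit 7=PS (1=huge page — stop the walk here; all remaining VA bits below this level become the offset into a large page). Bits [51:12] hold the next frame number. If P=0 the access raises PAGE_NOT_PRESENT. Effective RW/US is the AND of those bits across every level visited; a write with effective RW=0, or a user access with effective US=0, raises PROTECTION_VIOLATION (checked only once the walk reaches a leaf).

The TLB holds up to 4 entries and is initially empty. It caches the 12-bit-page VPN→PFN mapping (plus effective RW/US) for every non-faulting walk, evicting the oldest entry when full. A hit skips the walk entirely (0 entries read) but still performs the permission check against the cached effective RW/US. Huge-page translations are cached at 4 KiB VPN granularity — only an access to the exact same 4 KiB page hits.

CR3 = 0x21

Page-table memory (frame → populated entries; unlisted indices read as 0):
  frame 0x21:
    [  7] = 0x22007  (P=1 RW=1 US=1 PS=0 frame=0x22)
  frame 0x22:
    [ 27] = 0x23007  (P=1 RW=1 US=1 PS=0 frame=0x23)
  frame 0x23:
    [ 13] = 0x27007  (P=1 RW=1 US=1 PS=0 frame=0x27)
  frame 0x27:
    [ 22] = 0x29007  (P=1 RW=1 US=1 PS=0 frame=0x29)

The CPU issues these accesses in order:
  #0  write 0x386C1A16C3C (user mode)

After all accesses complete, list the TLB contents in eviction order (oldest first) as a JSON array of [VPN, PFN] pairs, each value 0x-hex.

Per-access translation:
#0 VA=0x386C1A16C3C (w,user):
  L0 @0x21[7] → 0x22007  P=1,RW=1,US=1,PS=0
  L1 @0x22[27] → 0x23007  P=1,RW=1,US=1,PS=0
  L2 @0x23[13] → 0x27007  P=1,RW=1,US=1,PS=0
  L3 @0x27[22] → 0x29007  P=1,RW=1,US=1,PS=0
  ⇒ phys 0x29C3C  [4 reads]

TLB: [["0x386C1A16", "0x29"]]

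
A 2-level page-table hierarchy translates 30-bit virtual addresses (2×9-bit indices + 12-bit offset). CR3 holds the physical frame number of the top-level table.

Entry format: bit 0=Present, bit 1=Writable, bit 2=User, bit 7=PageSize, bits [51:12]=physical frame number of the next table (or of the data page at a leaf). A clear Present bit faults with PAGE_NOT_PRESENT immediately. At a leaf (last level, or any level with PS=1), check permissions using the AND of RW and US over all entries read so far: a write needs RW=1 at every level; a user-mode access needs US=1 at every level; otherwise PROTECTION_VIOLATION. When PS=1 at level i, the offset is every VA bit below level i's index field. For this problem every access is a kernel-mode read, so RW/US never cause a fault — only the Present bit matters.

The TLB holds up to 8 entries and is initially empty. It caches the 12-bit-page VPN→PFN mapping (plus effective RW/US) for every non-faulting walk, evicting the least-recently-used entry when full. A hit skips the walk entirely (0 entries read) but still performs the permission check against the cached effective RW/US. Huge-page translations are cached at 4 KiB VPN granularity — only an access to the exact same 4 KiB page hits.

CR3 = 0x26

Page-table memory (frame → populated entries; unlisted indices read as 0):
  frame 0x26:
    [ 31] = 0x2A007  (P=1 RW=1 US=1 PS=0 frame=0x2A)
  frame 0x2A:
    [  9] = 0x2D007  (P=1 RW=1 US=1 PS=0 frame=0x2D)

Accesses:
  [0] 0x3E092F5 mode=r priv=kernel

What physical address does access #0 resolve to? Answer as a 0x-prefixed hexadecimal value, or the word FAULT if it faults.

Walk each access:
#0 VA=0x3E092F5 (r,kernel):
  lvl0: tbl 0x26, slot 31 ⇒ 0x2A007 (P1/RW1/US1/PS0)
  lvl1: tbl 0x2A, slot 9 ⇒ 0x2D007 (P1/RW1/US1/PS0)
  ✓ 0x2D2F5  — 2 lookups

Access #0 PA: 0x2D2F5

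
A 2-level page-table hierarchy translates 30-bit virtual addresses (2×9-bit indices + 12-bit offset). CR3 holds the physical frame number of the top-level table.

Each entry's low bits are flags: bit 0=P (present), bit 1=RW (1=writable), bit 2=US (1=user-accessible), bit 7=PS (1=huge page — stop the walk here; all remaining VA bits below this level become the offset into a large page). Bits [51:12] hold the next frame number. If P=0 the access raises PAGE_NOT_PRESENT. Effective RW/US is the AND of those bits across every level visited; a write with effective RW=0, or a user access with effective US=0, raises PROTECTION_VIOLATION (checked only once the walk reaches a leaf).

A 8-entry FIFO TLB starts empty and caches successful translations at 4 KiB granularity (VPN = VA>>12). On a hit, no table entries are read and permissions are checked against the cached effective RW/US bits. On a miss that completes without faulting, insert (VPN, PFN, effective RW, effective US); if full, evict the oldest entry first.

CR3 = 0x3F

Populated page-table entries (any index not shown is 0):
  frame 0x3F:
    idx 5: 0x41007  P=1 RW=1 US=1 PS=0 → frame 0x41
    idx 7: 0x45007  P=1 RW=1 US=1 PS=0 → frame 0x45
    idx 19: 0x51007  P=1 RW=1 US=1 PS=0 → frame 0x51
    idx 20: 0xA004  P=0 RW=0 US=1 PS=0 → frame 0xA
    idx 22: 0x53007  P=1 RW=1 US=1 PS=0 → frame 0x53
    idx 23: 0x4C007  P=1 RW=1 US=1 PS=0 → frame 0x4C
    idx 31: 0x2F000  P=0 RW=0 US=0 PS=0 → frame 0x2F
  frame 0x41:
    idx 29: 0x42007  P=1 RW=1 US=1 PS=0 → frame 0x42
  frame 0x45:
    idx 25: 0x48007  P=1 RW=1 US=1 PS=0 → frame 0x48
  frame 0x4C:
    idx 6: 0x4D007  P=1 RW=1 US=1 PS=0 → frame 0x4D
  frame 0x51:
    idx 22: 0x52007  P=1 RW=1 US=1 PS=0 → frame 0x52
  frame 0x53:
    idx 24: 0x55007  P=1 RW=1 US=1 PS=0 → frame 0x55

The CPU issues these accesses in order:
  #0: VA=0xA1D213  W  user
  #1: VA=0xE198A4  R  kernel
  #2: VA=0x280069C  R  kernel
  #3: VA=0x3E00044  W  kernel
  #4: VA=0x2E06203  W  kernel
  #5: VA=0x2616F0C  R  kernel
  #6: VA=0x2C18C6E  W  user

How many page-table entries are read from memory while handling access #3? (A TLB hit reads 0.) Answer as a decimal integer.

Per-access translation:
#0 VA=0xA1D213 (w,user):
  L0: frame=0x3F idx=5 entry=0x41007 [P=1 RW=1 US=1 PS=0]
  L1: frame=0x41 idx=29 entry=0x42007 [P=1 RW=1 US=1 PS=0]
  → PA=0x42213  (2 entries read)
#1 VA=0xE198A4 (r,kernel):
  L0: frame=0x3F idx=7 entry=0x45007 [P=1 RW=1 US=1 PS=0]
  L1: frame=0x45 idx=25 entry=0x48007 [P=1 RW=1 US=1 PS=0]
  → PA=0x488A4  (2 entries read)
#2 VA=0x280069C (r,kernel):
  L0: frame=0x3F idx=20 entry=0xA004 [P=0 RW=0 US=1 PS=0]
  ⇒ fault: PAGE_NOT_PRESENT  — 1 lookups
#3 VA=0x3E00044 (w,kernel):
  L0: frame=0x3F idx=31 entry=0x2F000 [P=0 RW=0 US=0 PS=0]
  ⇒ fault: PAGE_NOT_PRESENT  — 1 lookups
#4 VA=0x2E06203 (w,kernel):
  L0: frame=0x3F idx=23 entry=0x4C007 [P=1 RW=1 US=1 PS=0]
  L1: frame=0x4C idx=6 entry=0x4D007 [P=1 RW=1 US=1 PS=0]
  → PA=0x4D203  (2 entries read)
#5 VA=0x2616F0C (r,kernel):
  L0: frame=0x3F idx=19 entry=0x51007 [P=1 RW=1 US=1 PS=0]
  L1: frame=0x51 idx=22 entry=0x52007 [P=1 RW=1 US=1 PS=0]
  → PA=0x52F0C  (2 entries read)
#6 VA=0x2C18C6E (w,user):
  L0: frame=0x3F idx=22 entry=0x53007 [P=1 RW=1 US=1 PS=0]
  L1: frame=0x53 idx=24 entry=0x55007 [P=1 RW=1 US=1 PS=0]
  → PA=0x55C6E  (2 entries read)

Entries read for #3: 1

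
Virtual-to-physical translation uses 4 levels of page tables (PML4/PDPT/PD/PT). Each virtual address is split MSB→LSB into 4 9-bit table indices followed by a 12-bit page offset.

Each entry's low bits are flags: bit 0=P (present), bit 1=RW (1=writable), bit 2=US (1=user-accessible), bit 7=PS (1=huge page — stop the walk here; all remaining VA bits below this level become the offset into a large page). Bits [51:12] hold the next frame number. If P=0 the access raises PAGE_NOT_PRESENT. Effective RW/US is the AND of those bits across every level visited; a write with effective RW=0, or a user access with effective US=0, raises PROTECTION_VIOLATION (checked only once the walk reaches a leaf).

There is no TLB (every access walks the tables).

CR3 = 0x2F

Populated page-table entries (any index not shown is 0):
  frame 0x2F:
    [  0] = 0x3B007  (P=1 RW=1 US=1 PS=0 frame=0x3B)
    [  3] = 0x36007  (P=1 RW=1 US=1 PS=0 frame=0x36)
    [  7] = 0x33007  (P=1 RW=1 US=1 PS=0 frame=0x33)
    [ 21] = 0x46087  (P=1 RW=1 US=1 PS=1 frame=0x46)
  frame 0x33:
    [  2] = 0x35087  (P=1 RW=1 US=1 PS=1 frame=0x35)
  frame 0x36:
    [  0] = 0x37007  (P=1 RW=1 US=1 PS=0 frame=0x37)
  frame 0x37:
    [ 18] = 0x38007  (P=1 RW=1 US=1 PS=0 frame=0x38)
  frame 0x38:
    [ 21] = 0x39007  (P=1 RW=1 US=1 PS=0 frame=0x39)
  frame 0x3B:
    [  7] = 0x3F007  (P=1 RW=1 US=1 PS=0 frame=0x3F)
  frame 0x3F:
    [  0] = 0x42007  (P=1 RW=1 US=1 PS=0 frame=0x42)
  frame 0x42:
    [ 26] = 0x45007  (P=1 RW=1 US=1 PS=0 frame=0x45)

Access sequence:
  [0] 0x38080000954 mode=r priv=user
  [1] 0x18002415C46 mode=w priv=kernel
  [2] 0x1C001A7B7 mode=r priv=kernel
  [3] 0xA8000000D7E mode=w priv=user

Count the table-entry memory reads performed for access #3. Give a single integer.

Walk each access:
#0 VA=0x38080000954 (r,user):
  lvl0: tbl 0x2F, slot 7 ⇒ 0x33007 (P1/RW1/US1/PS0)
  lvl1: tbl 0x33, slot 2 ⇒ 0x35087 (P1/RW1/US1/PS1)
  ✓ 0x35954 (huge @L1)  — 2 lookups
#1 VA=0x18002415C46 (w,kernel):
  lvl0: tbl 0x2F, slot 3 ⇒ 0x36007 (P1/RW1/US1/PS0)
  lvl1: tbl 0x36, slot 0 ⇒ 0x37007 (P1/RW1/US1/PS0)
  lvl2: tbl 0x37, slot 18 ⇒ 0x38007 (P1/RW1/US1/PS0)
  lvl3: tbl 0x38, slot 21 ⇒ 0x39007 (P1/RW1/US1/PS0)
  ✓ 0x39C46  — 4 lookups
#2 VA=0x1C001A7B7 (r,kernel):
  lvl0: tbl 0x2F, slot 0 ⇒ 0x3B007 (P1/RW1/US1/PS0)
  lvl1: tbl 0x3B, slot 7 ⇒ 0x3F007 (P1/RW1/US1/PS0)
  lvl2: tbl 0x3F, slot 0 ⇒ 0x42007 (P1/RW1/US1/PS0)
  lvl3: tbl 0x42, slot 26 ⇒ 0x45007 (P1/RW1/US1/PS0)
  ✓ 0x457B7  — 4 lookups
#3 VA=0xA8000000D7E (w,user):
  lvl0: tbl 0x2F, slot 21 ⇒ 0x46087 (P1/RW1/US1/PS1)
  ✓ 0x46D7E (huge @L0)  — 1 lookups

Entries read for #3: 1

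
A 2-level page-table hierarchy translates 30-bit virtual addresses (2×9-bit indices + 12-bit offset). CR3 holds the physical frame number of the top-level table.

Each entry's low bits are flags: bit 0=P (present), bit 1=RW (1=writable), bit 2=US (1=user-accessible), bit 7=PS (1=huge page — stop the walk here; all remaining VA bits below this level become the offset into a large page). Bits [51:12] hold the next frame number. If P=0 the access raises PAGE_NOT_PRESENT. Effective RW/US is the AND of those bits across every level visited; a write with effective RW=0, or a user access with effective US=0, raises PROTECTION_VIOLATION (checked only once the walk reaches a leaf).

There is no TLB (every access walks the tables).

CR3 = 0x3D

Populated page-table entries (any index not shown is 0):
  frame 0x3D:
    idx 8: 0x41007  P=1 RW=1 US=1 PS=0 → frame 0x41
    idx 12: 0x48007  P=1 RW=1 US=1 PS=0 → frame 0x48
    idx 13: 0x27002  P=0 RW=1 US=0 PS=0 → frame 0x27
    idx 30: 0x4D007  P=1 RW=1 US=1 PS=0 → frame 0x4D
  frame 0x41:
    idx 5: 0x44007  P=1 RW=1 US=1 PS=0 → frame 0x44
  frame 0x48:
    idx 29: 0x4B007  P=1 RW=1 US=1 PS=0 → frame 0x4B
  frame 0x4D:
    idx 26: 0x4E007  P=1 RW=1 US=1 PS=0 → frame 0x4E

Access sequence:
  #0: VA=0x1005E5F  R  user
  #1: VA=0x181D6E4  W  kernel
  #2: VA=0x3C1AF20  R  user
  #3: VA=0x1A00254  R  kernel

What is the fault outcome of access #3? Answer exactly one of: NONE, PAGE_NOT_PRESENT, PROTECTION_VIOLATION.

Walk each access:
#0 VA=0x1005E5F (r,user):
  L0: frame=0x3D idx=8 entry=0x41007 [P=1 RW=1 US=1 PS=0]
  L1: frame=0x41 idx=5 entry=0x44007 [P=1 RW=1 US=1 PS=0]
  → PA=0x44E5F  (2 entries read)
#1 VA=0x181D6E4 (w,kernel):
  L0: frame=0x3D idx=12 entry=0x48007 [P=1 RW=1 US=1 PS=0]
  L1: frame=0x48 idx=29 entry=0x4B007 [P=1 RW=1 US=1 PS=0]
  → PA=0x4B6E4  (2 entries read)
#2 VA=0x3C1AF20 (r,user):
  L0: frame=0x3D idx=30 entry=0x4D007 [P=1 RW=1 US=1 PS=0]
  L1: frame=0x4D idx=26 entry=0x4E007 [P=1 RW=1 US=1 PS=0]
  → PA=0x4EF20  (2 entries read)
#3 VA=0x1A00254 (r,kernel):
  L0: frame=0x3D idx=13 entry=0x27002 [P=0 RW=1 US=0 PS=0]
  → PAGE_NOT_PRESENT  (1 entries read)

Access #3 fault: PAGE_NOT_PRESENT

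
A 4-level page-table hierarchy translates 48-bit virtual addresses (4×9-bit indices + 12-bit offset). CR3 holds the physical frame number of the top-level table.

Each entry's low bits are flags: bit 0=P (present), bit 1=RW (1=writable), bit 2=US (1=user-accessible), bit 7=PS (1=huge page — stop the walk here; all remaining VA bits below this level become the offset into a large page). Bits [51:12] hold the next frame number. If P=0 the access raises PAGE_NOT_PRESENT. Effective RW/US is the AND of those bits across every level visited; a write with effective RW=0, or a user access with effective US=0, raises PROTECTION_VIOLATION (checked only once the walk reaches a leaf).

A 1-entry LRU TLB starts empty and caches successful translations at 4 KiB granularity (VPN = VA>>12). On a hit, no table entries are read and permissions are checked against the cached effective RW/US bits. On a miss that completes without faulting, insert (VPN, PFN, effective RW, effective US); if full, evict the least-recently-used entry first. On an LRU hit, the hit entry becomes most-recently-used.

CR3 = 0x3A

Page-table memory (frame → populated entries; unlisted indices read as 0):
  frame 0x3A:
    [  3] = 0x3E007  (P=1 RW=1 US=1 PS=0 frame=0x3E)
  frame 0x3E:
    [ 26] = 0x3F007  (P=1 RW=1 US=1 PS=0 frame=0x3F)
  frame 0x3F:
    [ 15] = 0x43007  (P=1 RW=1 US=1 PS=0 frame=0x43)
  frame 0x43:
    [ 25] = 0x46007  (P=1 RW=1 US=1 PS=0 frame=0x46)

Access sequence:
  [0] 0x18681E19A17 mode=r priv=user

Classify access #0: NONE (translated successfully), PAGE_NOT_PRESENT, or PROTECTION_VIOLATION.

Walk each access:
#0 VA=0x18681E19A17 (r,user):
  lvl0: tbl 0x3A, slot 3 ⇒ 0x3E007 (P1/RW1/US1/PS0)
  lvl1: tbl 0x3E, slot 26 ⇒ 0x3F007 (P1/RW1/US1/PS0)
  lvl2: tbl 0x3F, slot 15 ⇒ 0x43007 (P1/RW1/US1/PS0)
  lvl3: tbl 0x43, slot 25 ⇒ 0x46007 (P1/RW1/US1/PS0)
  ⇒ phys 0x46A17  [4 reads]

Access #0 fault: NONE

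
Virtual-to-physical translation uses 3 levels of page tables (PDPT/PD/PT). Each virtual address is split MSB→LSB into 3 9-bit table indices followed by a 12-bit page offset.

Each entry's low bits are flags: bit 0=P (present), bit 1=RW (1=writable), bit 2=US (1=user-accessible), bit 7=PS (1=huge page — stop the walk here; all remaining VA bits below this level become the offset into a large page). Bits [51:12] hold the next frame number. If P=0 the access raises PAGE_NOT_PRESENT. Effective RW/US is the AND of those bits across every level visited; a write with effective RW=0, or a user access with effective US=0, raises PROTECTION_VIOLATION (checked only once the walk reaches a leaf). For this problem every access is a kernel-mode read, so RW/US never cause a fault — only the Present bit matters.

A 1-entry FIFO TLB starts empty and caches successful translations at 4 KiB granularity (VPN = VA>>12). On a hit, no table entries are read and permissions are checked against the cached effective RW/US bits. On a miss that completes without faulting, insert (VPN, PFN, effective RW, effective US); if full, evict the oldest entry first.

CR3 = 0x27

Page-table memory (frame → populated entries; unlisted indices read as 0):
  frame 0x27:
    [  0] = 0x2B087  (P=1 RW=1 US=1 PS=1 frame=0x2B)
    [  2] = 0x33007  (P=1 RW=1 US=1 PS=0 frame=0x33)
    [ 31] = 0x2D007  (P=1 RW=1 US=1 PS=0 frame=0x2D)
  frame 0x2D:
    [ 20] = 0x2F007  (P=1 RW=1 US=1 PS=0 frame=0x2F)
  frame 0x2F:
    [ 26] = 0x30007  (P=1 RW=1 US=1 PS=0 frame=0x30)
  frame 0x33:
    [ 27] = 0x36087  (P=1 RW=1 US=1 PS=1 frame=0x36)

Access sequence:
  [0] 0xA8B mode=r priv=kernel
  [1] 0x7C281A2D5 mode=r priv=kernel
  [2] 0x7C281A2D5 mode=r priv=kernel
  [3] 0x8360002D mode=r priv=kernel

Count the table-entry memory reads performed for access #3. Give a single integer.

Trace:
#0 VA=0xA8B (r,kernel):
  lvl0: tbl 0x27, slot 0 ⇒ 0x2B087 (P1/RW1/US1/PS1)
  → PA=0x2BA8B (huge @L0)  (1 entries read)
#1 VA=0x7C281A2D5 (r,kernel):
  lvl0: tbl 0x27, slot 31 ⇒ 0x2D007 (P1/RW1/US1/PS0)
  lvl1: tbl 0x2D, slot 20 ⇒ 0x2F007 (P1/RW1/US1/PS0)
  lvl2: tbl 0x2F, slot 26 ⇒ 0x30007 (P1/RW1/US1/PS0)
  → PA=0x302D5  (3 entries read)
#2 VA=0x7C281A2D5 (r,kernel):
  TLB hit vpn=0x7C281A → PA=0x302D5
#3 VA=0x8360002D (r,kernel):
  lvl0: tbl 0x27, slot 2 ⇒ 0x33007 (P1/RW1/US1/PS0)
  lvl1: tbl 0x33, slot 27 ⇒ 0x36087 (P1/RW1/US1/PS1)
  → PA=0x3602D (huge @L1)  (2 entries read)

Entries read for #3: 2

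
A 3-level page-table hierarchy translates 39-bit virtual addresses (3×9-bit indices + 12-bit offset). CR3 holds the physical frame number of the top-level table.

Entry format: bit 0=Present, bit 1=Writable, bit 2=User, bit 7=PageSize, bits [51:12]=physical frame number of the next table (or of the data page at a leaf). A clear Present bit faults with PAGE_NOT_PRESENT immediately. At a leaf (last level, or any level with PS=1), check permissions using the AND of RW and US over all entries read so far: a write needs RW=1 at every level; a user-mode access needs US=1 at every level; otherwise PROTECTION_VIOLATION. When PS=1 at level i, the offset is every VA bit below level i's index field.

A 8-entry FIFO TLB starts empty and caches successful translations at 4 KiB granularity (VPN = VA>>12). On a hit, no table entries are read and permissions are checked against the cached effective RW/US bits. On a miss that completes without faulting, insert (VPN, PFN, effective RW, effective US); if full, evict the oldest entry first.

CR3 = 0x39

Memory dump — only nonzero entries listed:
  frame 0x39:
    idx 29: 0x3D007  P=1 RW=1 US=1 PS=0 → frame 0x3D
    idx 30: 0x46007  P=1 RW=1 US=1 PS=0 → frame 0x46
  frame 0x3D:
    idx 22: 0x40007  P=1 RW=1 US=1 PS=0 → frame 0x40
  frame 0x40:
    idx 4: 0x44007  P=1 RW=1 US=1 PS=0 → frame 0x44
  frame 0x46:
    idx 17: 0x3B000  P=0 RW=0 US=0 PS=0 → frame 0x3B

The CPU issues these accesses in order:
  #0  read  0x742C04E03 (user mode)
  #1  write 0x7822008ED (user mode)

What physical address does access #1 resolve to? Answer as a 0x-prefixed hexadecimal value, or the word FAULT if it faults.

Walk each access:
#0 VA=0x742C04E03 (r,user):
  [0] read 0x39 idx=29: raw=0x3D007 flags P=1 W=1 U=1 S=0
  [1] read 0x3D idx=22: raw=0x40007 flags P=1 W=1 U=1 S=0
  [2] read 0x40 idx=4: raw=0x44007 flags P=1 W=1 U=1 S=0
  → PA=0x44E03  (3 entries read)
#1 VA=0x7822008ED (w,user):
  [0] read 0x39 idx=30: raw=0x46007 flags P=1 W=1 U=1 S=0
  [1] read 0x46 idx=17: raw=0x3B000 flags P=0 W=0 U=0 S=0
  ✗ PAGE_NOT_PRESENT  [2 reads]

Access #1 PA: FAULT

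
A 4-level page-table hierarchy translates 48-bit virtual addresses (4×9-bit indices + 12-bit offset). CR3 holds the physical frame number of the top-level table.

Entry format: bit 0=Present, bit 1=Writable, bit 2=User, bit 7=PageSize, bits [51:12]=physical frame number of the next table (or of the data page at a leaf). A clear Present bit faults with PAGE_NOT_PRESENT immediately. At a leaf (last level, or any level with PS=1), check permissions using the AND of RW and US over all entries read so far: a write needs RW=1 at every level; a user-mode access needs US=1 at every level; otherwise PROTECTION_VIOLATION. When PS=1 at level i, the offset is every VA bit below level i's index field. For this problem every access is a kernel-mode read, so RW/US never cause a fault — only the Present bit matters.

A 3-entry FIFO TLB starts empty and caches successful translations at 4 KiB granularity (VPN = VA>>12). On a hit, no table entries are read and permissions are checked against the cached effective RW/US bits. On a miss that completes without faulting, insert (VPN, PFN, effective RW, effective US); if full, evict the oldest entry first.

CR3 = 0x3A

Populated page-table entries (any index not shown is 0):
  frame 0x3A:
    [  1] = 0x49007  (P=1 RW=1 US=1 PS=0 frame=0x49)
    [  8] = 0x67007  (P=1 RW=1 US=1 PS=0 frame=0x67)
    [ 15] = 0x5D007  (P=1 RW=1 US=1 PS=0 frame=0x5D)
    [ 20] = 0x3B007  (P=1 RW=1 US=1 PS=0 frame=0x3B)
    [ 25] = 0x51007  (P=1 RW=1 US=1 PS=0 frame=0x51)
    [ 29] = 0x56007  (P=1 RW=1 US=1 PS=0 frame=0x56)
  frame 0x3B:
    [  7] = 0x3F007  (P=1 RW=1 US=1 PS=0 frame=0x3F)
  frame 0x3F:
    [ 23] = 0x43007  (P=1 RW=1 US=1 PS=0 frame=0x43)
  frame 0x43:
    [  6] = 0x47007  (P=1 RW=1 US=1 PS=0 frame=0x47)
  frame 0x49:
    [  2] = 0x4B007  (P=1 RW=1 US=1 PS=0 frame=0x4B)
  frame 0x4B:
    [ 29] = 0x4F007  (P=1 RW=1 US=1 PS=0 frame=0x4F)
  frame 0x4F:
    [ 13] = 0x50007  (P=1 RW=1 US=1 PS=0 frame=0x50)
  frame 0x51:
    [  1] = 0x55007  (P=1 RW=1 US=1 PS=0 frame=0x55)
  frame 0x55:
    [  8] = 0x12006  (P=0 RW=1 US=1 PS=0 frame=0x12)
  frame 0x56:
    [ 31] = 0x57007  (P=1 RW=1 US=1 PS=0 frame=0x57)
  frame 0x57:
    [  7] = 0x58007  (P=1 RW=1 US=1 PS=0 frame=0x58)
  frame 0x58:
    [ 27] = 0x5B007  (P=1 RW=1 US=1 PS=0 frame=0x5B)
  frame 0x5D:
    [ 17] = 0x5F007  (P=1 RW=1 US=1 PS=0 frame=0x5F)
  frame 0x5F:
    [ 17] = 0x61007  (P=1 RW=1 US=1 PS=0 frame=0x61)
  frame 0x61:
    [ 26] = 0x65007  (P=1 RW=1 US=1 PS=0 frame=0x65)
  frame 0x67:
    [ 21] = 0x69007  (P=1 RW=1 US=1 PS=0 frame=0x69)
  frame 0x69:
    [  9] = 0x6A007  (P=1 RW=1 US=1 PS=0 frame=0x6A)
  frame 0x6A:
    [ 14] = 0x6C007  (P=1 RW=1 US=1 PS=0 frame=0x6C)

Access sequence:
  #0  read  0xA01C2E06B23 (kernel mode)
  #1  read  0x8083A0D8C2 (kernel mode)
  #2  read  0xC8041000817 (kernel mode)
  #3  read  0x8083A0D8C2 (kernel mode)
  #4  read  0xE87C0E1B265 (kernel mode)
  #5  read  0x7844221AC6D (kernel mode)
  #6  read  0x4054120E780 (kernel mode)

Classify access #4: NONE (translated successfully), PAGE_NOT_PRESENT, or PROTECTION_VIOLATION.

Walk each access:
#0 VA=0xA01C2E06B23 (r,kernel):
  L0 @0x3A[20] → 0x3B007  P=1,RW=1,US=1,PS=0
  L1 @0x3B[7] → 0x3F007  P=1,RW=1,US=1,PS=0
  L2 @0x3F[23] → 0x43007  P=1,RW=1,US=1,PS=0
  L3 @0x43[6] → 0x47007  P=1,RW=1,US=1,PS=0
  ✓ 0x47B23  — 4 lookups
#1 VA=0x8083A0D8C2 (r,kernel):
  L0 @0x3A[1] → 0x49007  P=1,RW=1,US=1,PS=0
  L1 @0x49[2] → 0x4B007  P=1,RW=1,US=1,PS=0
  L2 @0x4B[29] → 0x4F007  P=1,RW=1,US=1,PS=0
  L3 @0x4F[13] → 0x50007  P=1,RW=1,US=1,PS=0
  ✓ 0x508C2  — 4 lookups
#2 VA=0xC8041000817 (r,kernel):
  L0 @0x3A[25] → 0x51007  P=1,RW=1,US=1,PS=0
  L1 @0x51[1] → 0x55007  P=1,RW=1,US=1,PS=0
  L2 @0x55[8] → 0x12006  P=0,RW=1,US=1,PS=0
  ✗ PAGE_NOT_PRESENT  [3 reads]
#3 VA=0x8083A0D8C2 (r,kernel):
  TLB hit vpn=0x8083A0D → PA=0x508C2
#4 VA=0xE87C0E1B265 (r,kernel):
  L0 @0x3A[29] → 0x56007  P=1,RW=1,US=1,PS=0
  L1 @0x56[31] → 0x57007  P=1,RW=1,US=1,PS=0
  L2 @0x57[7] → 0x58007  P=1,RW=1,US=1,PS=0
  L3 @0x58[27] → 0x5B007  P=1,RW=1,US=1,PS=0
  ✓ 0x5B265  — 4 lookups
#5 VA=0x7844221AC6D (r,kernel):
  L0 @0x3A[15] → 0x5D007  P=1,RW=1,US=1,PS=0
  L1 @0x5D[17] → 0x5F007  P=1,RW=1,US=1,PS=0
  L2 @0x5F[17] → 0x61007  P=1,RW=1,US=1,PS=0
  L3 @0x61[26] → 0x65007  P=1,RW=1,US=1,PS=0
  ✓ 0x65C6D  — 4 lookups
#6 VA=0x4054120E780 (r,kernel):
  L0 @0x3A[8] → 0x67007  P=1,RW=1,US=1,PS=0
  L1 @0x67[21] → 0x69007  P=1,RW=1,US=1,PS=0
  L2 @0x69[9] → 0x6A007  P=1,RW=1,US=1,PS=0
  L3 @0x6A[14] → 0x6C007  P=1,RW=1,US=1,PS=0
  ✓ 0x6C780  — 4 lookups

Access #4 fault: NONE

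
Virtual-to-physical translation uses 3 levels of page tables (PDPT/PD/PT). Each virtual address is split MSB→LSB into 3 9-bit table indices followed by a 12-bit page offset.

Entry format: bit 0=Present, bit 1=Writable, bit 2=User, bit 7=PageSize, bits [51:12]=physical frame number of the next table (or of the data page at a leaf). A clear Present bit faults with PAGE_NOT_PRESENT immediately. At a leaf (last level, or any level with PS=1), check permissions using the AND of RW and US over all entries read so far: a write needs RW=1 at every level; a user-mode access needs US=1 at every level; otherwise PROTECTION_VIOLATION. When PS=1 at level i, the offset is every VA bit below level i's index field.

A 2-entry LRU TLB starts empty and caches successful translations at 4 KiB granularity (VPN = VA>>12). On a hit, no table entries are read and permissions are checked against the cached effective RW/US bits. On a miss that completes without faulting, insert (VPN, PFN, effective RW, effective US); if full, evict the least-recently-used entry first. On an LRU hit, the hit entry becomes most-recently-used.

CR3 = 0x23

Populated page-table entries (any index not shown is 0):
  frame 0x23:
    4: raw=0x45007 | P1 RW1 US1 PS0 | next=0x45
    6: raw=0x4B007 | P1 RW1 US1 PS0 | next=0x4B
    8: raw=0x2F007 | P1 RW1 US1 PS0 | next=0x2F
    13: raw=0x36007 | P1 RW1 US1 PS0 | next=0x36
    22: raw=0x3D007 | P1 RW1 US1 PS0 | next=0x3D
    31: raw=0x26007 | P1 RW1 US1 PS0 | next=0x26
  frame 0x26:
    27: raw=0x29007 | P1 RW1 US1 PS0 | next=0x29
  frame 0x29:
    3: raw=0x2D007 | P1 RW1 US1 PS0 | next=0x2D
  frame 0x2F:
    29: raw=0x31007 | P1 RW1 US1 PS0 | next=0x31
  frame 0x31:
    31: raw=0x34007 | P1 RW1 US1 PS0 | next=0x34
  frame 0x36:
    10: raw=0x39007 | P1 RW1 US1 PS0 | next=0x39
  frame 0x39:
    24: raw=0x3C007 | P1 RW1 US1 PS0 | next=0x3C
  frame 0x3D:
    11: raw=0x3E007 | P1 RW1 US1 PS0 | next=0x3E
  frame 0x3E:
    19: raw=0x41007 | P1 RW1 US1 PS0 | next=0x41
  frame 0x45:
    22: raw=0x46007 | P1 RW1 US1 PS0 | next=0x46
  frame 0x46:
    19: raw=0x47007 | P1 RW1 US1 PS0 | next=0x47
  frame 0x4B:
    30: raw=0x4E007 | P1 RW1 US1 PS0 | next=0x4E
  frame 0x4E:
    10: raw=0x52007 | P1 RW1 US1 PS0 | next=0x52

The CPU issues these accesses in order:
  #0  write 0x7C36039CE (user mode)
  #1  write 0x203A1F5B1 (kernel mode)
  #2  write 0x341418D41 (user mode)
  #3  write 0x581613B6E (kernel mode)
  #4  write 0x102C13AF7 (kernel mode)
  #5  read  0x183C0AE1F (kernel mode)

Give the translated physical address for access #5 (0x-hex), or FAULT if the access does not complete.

Per-access translation:
#0 VA=0x7C36039CE (w,user):
  L0 @0x23[31] → 0x26007  P=1,RW=1,US=1,PS=0
  L1 @0x26[27] → 0x29007  P=1,RW=1,US=1,PS=0
  L2 @0x29[3] → 0x2D007  P=1,RW=1,US=1,PS=0
  → PA=0x2D9CE  (3 entries read)
#1 VA=0x203A1F5B1 (w,kernel):
  L0 @0x23[8] → 0x2F007  P=1,RW=1,US=1,PS=0
  L1 @0x2F[29] → 0x31007  P=1,RW=1,US=1,PS=0
  L2 @0x31[31] → 0x34007  P=1,RW=1,US=1,PS=0
  → PA=0x345B1  (3 entries read)
#2 VA=0x341418D41 (w,user):
  L0 @0x23[13] → 0x36007  P=1,RW=1,US=1,PS=0
  L1 @0x36[10] → 0x39007  P=1,RW=1,US=1,PS=0
  L2 @0x39[24] → 0x3C007  P=1,RW=1,US=1,PS=0
  → PA=0x3CD41  (3 entries read)
#3 VA=0x581613B6E (w,kernel):
  L0 @0x23[22] → 0x3D007  P=1,RW=1,US=1,PS=0
  L1 @0x3D[11] → 0x3E007  P=1,RW=1,US=1,PS=0
  L2 @0x3E[19] → 0x41007  P=1,RW=1,US=1,PS=0
  → PA=0x41B6E  (3 entries read)
#4 VA=0x102C13AF7 (w,kernel):
  L0 @0x23[4] → 0x45007  P=1,RW=1,US=1,PS=0
  L1 @0x45[22] → 0x46007  P=1,RW=1,US=1,PS=0
  L2 @0x46[19] → 0x47007  P=1,RW=1,US=1,PS=0
  → PA=0x47AF7  (3 entries read)
#5 VA=0x183C0AE1F (r,kernel):
  L0 @0x23[6] → 0x4B007  P=1,RW=1,US=1,PS=0
  L1 @0x4B[30] → 0x4E007  P=1,RW=1,US=1,PS=0
  L2 @0x4E[10] → 0x52007  P=1,RW=1,US=1,PS=0
  → PA=0x52E1F  (3 entries read)

Access #5 PA: 0x52E1F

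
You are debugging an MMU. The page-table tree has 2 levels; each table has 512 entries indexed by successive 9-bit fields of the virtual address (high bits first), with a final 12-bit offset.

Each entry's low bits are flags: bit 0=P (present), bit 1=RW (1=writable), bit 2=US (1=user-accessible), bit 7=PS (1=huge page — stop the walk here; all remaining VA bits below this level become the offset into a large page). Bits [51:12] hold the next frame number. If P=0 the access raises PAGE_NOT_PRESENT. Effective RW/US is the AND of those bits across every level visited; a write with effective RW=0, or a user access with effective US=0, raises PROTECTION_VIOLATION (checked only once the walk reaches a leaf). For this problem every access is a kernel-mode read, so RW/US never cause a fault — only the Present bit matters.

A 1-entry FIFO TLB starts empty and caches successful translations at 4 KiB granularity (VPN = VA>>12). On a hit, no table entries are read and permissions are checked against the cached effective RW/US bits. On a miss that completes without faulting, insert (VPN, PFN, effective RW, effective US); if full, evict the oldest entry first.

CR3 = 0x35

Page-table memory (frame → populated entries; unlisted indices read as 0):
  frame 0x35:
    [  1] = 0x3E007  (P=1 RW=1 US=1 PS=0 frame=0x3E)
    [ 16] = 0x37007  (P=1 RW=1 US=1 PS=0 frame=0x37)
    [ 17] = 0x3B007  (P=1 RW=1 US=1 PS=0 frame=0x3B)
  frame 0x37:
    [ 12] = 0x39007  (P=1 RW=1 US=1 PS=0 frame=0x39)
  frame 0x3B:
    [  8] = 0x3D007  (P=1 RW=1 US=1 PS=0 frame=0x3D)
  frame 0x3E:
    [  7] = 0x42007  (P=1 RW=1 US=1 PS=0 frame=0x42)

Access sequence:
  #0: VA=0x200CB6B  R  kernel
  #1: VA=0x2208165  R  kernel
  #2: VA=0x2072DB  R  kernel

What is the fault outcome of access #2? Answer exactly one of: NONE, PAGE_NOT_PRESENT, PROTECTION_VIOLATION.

Per-access translation:
#0 VA=0x200CB6B (r,kernel):
  [0] read 0x35 idx=16: raw=0x37007 flags P=1 W=1 U=1 S=0
  [1] read 0x37 idx=12: raw=0x39007 flags P=1 W=1 U=1 S=0
  ✓ 0x39B6B  — 2 lookups
#1 VA=0x2208165 (r,kernel):
  [0] read 0x35 idx=17: raw=0x3B007 flags P=1 W=1 U=1 S=0
  [1] read 0x3B idx=8: raw=0x3D007 flags P=1 W=1 U=1 S=0
  ✓ 0x3D165  — 2 lookups
#2 VA=0x2072DB (r,kernel):
  [0] read 0x35 idx=1: raw=0x3E007 flags P=1 W=1 U=1 S=0
  [1] read 0x3E idx=7: raw=0x42007 flags P=1 W=1 U=1 S=0
  ✓ 0x422DB  — 2 lookups

Access #2 fault: NONE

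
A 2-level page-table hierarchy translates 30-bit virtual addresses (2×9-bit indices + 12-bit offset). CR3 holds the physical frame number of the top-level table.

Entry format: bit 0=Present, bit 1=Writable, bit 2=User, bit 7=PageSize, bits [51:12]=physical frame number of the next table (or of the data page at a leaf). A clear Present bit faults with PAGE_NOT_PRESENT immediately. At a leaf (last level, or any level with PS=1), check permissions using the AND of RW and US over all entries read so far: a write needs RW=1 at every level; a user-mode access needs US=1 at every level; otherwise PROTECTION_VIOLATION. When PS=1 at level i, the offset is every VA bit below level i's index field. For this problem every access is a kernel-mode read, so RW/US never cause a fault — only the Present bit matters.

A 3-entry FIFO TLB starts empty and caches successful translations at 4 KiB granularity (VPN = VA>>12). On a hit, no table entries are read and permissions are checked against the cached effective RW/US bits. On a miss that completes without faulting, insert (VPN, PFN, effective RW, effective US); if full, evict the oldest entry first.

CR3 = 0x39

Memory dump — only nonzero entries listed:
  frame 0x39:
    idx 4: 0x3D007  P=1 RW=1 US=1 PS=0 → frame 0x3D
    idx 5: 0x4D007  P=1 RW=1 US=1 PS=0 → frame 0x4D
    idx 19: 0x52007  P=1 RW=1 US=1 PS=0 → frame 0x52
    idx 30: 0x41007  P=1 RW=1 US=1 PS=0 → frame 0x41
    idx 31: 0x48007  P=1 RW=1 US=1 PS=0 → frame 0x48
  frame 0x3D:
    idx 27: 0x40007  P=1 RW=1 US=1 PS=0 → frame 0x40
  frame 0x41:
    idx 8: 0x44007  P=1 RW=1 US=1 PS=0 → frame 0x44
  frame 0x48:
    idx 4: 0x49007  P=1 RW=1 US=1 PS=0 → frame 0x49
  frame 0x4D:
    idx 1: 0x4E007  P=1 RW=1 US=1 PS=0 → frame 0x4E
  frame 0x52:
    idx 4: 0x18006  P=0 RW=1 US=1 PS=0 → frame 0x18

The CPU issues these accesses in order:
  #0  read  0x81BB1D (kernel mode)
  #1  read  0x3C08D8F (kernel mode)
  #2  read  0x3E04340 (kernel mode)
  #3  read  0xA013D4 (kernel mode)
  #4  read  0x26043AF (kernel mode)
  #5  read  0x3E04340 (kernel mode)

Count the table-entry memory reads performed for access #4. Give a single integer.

Walk each access:
#0 VA=0x81BB1D (r,kernel):
  L0 @0x39[4] → 0x3D007  P=1,RW=1,US=1,PS=0
  L1 @0x3D[27] → 0x40007  P=1,RW=1,US=1,PS=0
  ✓ 0x40B1D  — 2 lookups
#1 VA=0x3C08D8F (r,kernel):
  L0 @0x39[30] → 0x41007  P=1,RW=1,US=1,PS=0
  L1 @0x41[8] → 0x44007  P=1,RW=1,US=1,PS=0
  ✓ 0x44D8F  — 2 lookups
#2 VA=0x3E04340 (r,kernel):
  L0 @0x39[31] → 0x48007  P=1,RW=1,US=1,PS=0
  L1 @0x48[4] → 0x49007  P=1,RW=1,US=1,PS=0
  ✓ 0x49340  — 2 lookups
#3 VA=0xA013D4 (r,kernel):
  L0 @0x39[5] → 0x4D007  P=1,RW=1,US=1,PS=0
  L1 @0x4D[1] → 0x4E007  P=1,RW=1,US=1,PS=0
  ✓ 0x4E3D4  — 2 lookups
#4 VA=0x26043AF (r,kernel):
  L0 @0x39[19] → 0x52007  P=1,RW=1,US=1,PS=0
  L1 @0x52[4] → 0x18006  P=0,RW=1,US=1,PS=0
  → PAGE_NOT_PRESENT  (2 entries read)
#5 VA=0x3E04340 (r,kernel):
  TLB hit vpn=0x3E04 → PA=0x49340

Entries read for #4: 2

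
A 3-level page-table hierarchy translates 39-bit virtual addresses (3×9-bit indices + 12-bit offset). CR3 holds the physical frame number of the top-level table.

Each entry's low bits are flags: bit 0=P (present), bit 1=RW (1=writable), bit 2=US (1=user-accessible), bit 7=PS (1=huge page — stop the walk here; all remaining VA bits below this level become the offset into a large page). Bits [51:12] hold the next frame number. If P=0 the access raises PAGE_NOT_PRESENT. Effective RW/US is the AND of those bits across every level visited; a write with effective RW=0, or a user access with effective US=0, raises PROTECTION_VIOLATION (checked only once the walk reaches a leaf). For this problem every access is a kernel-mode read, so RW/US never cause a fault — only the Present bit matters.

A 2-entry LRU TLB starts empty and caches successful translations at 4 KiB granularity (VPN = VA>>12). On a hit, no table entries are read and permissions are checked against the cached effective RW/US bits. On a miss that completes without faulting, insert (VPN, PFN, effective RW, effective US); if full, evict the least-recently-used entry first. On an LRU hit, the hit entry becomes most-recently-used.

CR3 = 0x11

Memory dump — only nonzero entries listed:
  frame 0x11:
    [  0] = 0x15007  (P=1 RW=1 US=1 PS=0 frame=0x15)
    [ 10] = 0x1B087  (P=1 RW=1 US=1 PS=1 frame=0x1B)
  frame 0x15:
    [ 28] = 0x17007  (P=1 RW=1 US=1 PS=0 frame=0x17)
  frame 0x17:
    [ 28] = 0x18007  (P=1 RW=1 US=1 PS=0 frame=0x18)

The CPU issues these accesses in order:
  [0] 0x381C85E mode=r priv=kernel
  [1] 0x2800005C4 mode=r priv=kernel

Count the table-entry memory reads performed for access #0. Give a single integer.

Trace:
#0 VA=0x381C85E (r,kernel):
  [0] read 0x11 idx=0: raw=0x15007 flags P=1 W=1 U=1 S=0
  [1] read 0x15 idx=28: raw=0x17007 flags P=1 W=1 U=1 S=0
  [2] read 0x17 idx=28: raw=0x18007 flags P=1 W=1 U=1 S=0
  ⇒ phys 0x1885E  [3 reads]
#1 VA=0x2800005C4 (r,kernel):
  [0] read 0x11 idx=10: raw=0x1B087 flags P=1 W=1 U=1 S=1
  ⇒ phys 0x1B5C4 (huge @L0)  [1 reads]

Entries read for #0: 3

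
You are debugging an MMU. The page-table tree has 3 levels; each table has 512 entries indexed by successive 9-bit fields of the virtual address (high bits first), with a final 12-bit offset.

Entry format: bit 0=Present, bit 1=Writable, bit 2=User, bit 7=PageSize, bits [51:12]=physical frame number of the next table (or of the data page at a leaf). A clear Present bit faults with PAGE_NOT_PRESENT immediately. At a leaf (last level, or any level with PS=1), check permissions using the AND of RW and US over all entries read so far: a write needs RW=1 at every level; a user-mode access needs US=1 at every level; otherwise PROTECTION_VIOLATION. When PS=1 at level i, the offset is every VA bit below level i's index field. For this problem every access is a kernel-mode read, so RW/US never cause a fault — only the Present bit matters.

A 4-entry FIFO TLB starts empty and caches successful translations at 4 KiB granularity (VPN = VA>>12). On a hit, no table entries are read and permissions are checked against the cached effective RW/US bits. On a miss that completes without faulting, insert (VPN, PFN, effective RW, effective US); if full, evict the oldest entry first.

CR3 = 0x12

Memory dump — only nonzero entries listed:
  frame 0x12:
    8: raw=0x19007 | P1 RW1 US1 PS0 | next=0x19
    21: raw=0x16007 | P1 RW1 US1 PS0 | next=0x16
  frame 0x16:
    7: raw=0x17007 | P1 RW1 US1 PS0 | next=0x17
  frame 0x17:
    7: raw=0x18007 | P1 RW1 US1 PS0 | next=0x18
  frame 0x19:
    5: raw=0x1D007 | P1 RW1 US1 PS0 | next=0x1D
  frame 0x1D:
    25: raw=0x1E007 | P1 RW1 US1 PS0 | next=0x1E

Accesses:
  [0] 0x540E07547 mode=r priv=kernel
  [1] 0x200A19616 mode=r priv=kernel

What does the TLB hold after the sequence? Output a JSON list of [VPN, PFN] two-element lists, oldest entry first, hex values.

Trace:
#0 VA=0x540E07547 (r,kernel):
  [0] read 0x12 idx=21: raw=0x16007 flags P=1 W=1 U=1 S=0
  [1] read 0x16 idx=7: raw=0x17007 flags P=1 W=1 U=1 S=0
  [2] read 0x17 idx=7: raw=0x18007 flags P=1 W=1 U=1 S=0
  → PA=0x18547  (3 entries read)
#1 VA=0x200A19616 (r,kernel):
  [0] read 0x12 idx=8: raw=0x19007 flags P=1 W=1 U=1 S=0
  [1] read 0x19 idx=5: raw=0x1D007 flags P=1 W=1 U=1 S=0
  [2] read 0x1D idx=25: raw=0x1E007 flags P=1 W=1 U=1 S=0
  → PA=0x1E616  (3 entries read)

TLB: [["0x540E07", "0x18"], ["0x200A19", "0x1E"]]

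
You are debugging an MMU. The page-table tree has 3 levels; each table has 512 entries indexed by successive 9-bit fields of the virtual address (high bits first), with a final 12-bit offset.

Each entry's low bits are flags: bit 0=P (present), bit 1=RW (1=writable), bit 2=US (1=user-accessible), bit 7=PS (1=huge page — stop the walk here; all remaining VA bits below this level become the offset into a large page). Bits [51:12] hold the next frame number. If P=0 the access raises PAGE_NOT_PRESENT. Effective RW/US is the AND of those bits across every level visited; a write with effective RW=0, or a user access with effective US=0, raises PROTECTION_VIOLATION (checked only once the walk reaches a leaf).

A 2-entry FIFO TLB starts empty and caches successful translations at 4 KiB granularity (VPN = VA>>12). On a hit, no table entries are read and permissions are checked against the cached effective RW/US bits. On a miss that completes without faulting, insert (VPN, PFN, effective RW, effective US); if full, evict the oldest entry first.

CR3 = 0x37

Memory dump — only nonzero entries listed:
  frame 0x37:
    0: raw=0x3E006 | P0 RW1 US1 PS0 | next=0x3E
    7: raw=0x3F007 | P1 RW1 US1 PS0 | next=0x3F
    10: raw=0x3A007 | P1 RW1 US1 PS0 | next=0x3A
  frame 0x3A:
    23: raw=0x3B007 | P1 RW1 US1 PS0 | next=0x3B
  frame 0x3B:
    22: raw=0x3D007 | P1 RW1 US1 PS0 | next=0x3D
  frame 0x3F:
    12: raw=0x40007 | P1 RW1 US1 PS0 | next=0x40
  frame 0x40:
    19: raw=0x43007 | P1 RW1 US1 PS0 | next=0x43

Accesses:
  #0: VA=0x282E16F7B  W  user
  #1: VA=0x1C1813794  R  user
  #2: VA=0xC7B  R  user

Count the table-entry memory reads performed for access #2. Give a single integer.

Trace:
#0 VA=0x282E16F7B (w,user):
  L0 @0x37[10] → 0x3A007  P=1,RW=1,US=1,PS=0
  L1 @0x3A[23] → 0x3B007  P=1,RW=1,US=1,PS=0
  L2 @0x3B[22] → 0x3D007  P=1,RW=1,US=1,PS=0
  ✓ 0x3DF7B  — 3 lookups
#1 VA=0x1C1813794 (r,user):
  L0 @0x37[7] → 0x3F007  P=1,RW=1,US=1,PS=0
  L1 @0x3F[12] → 0x40007  P=1,RW=1,US=1,PS=0
  L2 @0x40[19] → 0x43007  P=1,RW=1,US=1,PS=0
  ✓ 0x43794  — 3 lookups
#2 VA=0xC7B (r,user):
  L0 @0x37[0] → 0x3E006  P=0,RW=1,US=1,PS=0
  → PAGE_NOT_PRESENT  (1 entries read)

Entries read for #2: 1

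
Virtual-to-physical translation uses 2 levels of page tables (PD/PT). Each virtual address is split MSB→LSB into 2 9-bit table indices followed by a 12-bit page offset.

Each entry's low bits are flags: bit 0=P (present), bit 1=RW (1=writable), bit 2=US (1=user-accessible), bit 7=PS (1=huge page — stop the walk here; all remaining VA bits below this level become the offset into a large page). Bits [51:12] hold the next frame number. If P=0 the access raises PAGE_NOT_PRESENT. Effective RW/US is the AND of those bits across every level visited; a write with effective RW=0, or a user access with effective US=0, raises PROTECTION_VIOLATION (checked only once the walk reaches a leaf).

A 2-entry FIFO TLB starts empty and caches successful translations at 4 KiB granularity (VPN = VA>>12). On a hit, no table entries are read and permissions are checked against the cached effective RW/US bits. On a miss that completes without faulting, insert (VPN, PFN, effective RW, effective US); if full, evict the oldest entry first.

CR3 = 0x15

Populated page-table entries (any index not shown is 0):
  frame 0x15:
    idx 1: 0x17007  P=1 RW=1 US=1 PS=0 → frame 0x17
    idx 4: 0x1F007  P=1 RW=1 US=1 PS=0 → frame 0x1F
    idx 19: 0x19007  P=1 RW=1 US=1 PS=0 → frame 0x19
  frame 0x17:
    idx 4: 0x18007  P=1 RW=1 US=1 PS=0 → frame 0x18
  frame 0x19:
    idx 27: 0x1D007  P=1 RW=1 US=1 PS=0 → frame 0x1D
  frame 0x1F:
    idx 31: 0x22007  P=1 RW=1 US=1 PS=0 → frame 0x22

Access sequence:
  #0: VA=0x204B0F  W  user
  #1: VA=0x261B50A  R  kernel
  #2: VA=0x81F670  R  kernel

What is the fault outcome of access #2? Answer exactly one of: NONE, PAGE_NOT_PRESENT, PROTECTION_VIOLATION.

Trace:
#0 VA=0x204B0F (w,user):
  L0: frame=0x15 idx=1 entry=0x17007 [P=1 RW=1 US=1 PS=0]
  L1: frame=0x17 idx=4 entry=0x18007 [P=1 RW=1 US=1 PS=0]
  → PA=0x18B0F  (2 entries read)
#1 VA=0x261B50A (r,kernel):
  L0: frame=0x15 idx=19 entry=0x19007 [P=1 RW=1 US=1 PS=0]
  L1: frame=0x19 idx=27 entry=0x1D007 [P=1 RW=1 US=1 PS=0]
  → PA=0x1D50A  (2 entries read)
#2 VA=0x81F670 (r,kernel):
  L0: frame=0x15 idx=4 entry=0x1F007 [P=1 RW=1 US=1 PS=0]
  L1: frame=0x1F idx=31 entry=0x22007 [P=1 RW=1 US=1 PS=0]
  → PA=0x22670  (2 entries read)

Access #2 fault: NONE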